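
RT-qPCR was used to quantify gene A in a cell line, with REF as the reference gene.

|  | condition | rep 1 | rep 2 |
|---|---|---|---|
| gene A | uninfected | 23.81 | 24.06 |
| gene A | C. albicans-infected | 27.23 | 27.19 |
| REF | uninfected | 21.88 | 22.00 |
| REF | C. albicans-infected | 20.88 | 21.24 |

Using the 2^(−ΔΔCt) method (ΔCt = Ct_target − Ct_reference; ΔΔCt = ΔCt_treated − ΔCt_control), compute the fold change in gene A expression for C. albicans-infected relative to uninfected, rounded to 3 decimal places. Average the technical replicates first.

Mean Ct: gene A uninfected 23.935; gene A C. albicans-infected 27.210; REF uninfected 21.940; REF C. albicans-infected 21.060
ΔCt(uninfected) = 23.935 − 21.940 = 1.995
ΔCt(C. albicans-infected) = 27.210 − 21.060 = 6.150
ΔΔCt = 6.150 − 1.995 = 4.155
Fold change = 2^(−4.155) = 0.0561

0.056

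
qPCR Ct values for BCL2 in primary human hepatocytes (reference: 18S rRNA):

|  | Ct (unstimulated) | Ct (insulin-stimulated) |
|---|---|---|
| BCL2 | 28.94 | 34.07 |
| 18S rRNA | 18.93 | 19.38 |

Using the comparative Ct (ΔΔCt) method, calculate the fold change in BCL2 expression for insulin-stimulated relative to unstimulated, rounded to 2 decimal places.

0.04

ΔCt(unstimulated) = 28.940 − 18.930 = 10.010
ΔCt(insulin-stimulated) = 34.070 − 19.380 = 14.690
ΔΔCt = 14.690 − 10.010 = 4.680
Fold change = 2^(−4.680) = 0.039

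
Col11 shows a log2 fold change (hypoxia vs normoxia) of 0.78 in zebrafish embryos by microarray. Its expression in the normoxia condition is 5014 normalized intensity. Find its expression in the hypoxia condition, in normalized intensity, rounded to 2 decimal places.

Fold change = 2^(0.78) = 1.7171
hypoxia expression = 5014 × 1.7171 = 8609.69

8609.69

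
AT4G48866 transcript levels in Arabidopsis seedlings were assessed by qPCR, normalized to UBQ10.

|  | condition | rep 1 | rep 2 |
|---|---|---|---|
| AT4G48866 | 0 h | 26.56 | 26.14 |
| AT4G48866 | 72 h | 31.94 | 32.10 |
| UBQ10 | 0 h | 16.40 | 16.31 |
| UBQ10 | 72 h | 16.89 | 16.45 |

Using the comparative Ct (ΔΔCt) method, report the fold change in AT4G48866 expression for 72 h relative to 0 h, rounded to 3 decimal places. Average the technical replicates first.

Mean Ct: AT4G48866 0 h 26.350; AT4G48866 72 h 32.020; UBQ10 0 h 16.355; UBQ10 72 h 16.670
ΔCt(0 h) = 26.350 − 16.355 = 9.995
ΔCt(72 h) = 32.020 − 16.670 = 15.350
ΔΔCt = 15.350 − 9.995 = 5.355
Fold change = 2^(−5.355) = 0.0244

0.024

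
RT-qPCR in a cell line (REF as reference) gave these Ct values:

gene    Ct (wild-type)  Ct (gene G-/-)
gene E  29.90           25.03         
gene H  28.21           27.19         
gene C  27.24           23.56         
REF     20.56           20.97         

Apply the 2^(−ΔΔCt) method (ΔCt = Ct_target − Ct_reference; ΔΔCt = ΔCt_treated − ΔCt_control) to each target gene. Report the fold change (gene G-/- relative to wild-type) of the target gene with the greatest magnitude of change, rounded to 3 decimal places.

38.854

gene E: ΔΔCt = (25.03−20.97) − (29.90−20.56) = 4.06 − 9.34 = -5.28; fold change = 2^5.28 = 38.854
gene H: ΔΔCt = (27.19−20.97) − (28.21−20.56) = 6.22 − 7.65 = -1.43; fold change = 2^1.43 = 2.694
gene C: ΔΔCt = (23.56−20.97) − (27.24−20.56) = 2.59 − 6.68 = -4.09; fold change = 2^4.09 = 17.030
gene E has the largest |ΔΔCt| = 5.28.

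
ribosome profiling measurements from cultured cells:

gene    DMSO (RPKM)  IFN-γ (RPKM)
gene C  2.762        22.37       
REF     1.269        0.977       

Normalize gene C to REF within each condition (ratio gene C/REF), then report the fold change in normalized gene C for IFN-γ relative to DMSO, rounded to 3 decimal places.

gene C/REF (DMSO) = 2.762 / 1.269 = 2.1765
gene C/REF (IFN-γ) = 22.37 / 0.977 = 22.897
Fold change = 22.897 / 2.1765 = 10.5198

10.520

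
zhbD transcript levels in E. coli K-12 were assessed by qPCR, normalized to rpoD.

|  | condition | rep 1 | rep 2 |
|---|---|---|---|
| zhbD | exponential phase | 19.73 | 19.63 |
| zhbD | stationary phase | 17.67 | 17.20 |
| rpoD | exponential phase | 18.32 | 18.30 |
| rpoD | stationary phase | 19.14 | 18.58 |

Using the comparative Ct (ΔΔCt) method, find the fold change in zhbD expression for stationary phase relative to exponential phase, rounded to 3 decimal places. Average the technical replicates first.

6.940

Mean Ct: zhbD exponential phase 19.680; zhbD stationary phase 17.435; rpoD exponential phase 18.310; rpoD stationary phase 18.860
ΔCt(exponential phase) = 19.680 − 18.310 = 1.370
ΔCt(stationary phase) = 17.435 − 18.860 = -1.425
ΔΔCt = -1.425 − 1.370 = -2.795
Fold change = 2^(−(-2.795)) = 2^2.795 = 6.9403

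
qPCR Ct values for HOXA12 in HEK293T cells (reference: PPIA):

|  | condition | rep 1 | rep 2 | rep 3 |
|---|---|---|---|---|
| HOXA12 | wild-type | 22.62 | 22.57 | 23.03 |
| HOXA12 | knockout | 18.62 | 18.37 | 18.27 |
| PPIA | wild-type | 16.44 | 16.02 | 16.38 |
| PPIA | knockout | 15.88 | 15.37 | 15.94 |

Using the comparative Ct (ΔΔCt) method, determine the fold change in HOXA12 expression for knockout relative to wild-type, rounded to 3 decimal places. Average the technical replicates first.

Mean Ct: HOXA12 wild-type 22.740; HOXA12 knockout 18.420; PPIA wild-type 16.280; PPIA knockout 15.730
ΔCt(wild-type) = 22.740 − 16.280 = 6.460
ΔCt(knockout) = 18.420 − 15.730 = 2.690
ΔΔCt = 2.690 − 6.460 = -3.770
Fold change = 2^(−(-3.770)) = 2^3.770 = 13.6422

13.642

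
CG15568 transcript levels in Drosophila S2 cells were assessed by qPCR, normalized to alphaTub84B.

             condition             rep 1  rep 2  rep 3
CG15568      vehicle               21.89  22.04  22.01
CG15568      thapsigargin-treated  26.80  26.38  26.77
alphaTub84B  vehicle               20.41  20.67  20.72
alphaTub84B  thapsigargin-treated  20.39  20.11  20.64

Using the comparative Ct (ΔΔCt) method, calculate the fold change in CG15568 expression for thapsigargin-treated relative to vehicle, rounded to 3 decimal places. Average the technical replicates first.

Mean Ct: CG15568 vehicle 21.980; CG15568 thapsigargin-treated 26.650; alphaTub84B vehicle 20.600; alphaTub84B thapsigargin-treated 20.380
ΔCt(vehicle) = 21.980 − 20.600 = 1.380
ΔCt(thapsigargin-treated) = 26.650 − 20.380 = 6.270
ΔΔCt = 6.270 − 1.380 = 4.890
Fold change = 2^(−4.890) = 0.0337

0.034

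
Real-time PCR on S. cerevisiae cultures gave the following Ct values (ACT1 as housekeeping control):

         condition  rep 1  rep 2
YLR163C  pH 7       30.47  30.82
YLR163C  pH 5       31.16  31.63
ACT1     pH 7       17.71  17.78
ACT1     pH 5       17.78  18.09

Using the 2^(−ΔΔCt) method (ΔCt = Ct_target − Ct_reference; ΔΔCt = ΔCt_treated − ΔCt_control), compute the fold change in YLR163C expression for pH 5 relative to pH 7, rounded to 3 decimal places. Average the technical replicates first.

0.678

Mean Ct: YLR163C pH 7 30.645; YLR163C pH 5 31.395; ACT1 pH 7 17.745; ACT1 pH 5 17.935
ΔCt(pH 7) = 30.645 − 17.745 = 12.900
ΔCt(pH 5) = 31.395 − 17.935 = 13.460
ΔΔCt = 13.460 − 12.900 = 0.560
Fold change = 2^(−0.560) = 0.6783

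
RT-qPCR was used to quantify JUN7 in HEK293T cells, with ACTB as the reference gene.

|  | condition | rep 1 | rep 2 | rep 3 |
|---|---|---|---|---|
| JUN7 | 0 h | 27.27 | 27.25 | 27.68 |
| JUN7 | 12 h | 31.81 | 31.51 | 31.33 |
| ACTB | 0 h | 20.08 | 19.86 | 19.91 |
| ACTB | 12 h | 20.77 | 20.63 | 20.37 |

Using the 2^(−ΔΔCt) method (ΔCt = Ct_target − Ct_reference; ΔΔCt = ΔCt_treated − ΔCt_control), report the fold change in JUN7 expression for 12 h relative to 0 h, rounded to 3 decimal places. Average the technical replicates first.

Mean Ct: JUN7 0 h 27.400; JUN7 12 h 31.550; ACTB 0 h 19.950; ACTB 12 h 20.590
ΔCt(0 h) = 27.400 − 19.950 = 7.450
ΔCt(12 h) = 31.550 − 20.590 = 10.960
ΔΔCt = 10.960 − 7.450 = 3.510
Fold change = 2^(−3.510) = 0.0878

0.088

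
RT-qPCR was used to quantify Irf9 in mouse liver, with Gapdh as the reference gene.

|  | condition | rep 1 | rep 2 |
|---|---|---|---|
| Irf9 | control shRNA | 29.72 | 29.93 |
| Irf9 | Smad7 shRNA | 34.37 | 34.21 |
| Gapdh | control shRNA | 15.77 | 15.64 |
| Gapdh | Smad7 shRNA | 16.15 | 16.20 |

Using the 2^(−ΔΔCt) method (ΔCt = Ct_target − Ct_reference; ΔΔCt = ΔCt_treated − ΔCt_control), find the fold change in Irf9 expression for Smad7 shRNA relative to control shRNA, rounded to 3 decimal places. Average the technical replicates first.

0.063

Mean Ct: Irf9 control shRNA 29.825; Irf9 Smad7 shRNA 34.290; Gapdh control shRNA 15.705; Gapdh Smad7 shRNA 16.175
ΔCt(control shRNA) = 29.825 − 15.705 = 14.120
ΔCt(Smad7 shRNA) = 34.290 − 16.175 = 18.115
ΔΔCt = 18.115 − 14.120 = 3.995
Fold change = 2^(−3.995) = 0.0627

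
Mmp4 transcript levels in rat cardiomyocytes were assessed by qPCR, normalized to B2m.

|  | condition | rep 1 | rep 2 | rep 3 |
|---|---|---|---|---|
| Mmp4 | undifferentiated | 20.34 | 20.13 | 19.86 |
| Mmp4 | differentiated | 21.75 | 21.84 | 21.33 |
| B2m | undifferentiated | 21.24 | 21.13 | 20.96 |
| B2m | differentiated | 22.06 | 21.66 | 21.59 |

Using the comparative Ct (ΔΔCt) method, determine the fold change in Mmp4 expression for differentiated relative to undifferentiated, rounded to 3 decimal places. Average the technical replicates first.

0.547

Mean Ct: Mmp4 undifferentiated 20.110; Mmp4 differentiated 21.640; B2m undifferentiated 21.110; B2m differentiated 21.770
ΔCt(undifferentiated) = 20.110 − 21.110 = -1.000
ΔCt(differentiated) = 21.640 − 21.770 = -0.130
ΔΔCt = -0.130 − (-1.000) = 0.870
Fold change = 2^(−0.870) = 0.5471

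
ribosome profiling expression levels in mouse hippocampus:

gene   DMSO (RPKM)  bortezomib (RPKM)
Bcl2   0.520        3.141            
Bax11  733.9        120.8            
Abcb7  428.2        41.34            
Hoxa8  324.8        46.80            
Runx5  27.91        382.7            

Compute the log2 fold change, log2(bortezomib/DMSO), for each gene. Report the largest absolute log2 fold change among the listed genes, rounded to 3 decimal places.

3.777

log2(3.141/0.520) = 2.595  (Bcl2)
log2(120.8/733.9) = -2.603  (Bax11)
log2(41.34/428.2) = -3.373  (Abcb7)
log2(46.80/324.8) = -2.795  (Hoxa8)
log2(382.7/27.91) = 3.777  (Runx5)
The largest magnitude belongs to Runx5.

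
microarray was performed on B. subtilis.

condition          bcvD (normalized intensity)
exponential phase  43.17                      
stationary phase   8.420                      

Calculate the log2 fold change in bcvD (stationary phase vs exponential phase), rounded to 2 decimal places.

Fold change = 8.420 / 43.17 = 0.1950
log2(0.1950) = -2.358

-2.36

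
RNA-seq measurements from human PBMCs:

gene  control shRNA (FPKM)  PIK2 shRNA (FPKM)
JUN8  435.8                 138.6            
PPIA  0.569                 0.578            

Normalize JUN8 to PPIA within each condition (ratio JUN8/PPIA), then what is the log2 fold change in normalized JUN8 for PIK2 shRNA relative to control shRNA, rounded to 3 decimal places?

-1.675

JUN8/PPIA (control shRNA) = 435.8 / 0.569 = 765.91
JUN8/PPIA (PIK2 shRNA) = 138.6 / 0.578 = 239.79
Fold change = 239.79 / 765.91 = 0.3131
log2(0.3131) = -1.6754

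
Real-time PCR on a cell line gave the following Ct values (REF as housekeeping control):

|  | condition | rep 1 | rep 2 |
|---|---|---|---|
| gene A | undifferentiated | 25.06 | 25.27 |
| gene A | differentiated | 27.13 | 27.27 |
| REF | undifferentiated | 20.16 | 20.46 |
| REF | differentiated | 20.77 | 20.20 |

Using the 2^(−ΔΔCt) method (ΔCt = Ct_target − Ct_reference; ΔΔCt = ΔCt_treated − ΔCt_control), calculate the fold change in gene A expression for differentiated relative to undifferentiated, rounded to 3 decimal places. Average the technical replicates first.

0.275

Mean Ct: gene A undifferentiated 25.165; gene A differentiated 27.200; REF undifferentiated 20.310; REF differentiated 20.485
ΔCt(undifferentiated) = 25.165 − 20.310 = 4.855
ΔCt(differentiated) = 27.200 − 20.485 = 6.715
ΔΔCt = 6.715 − 4.855 = 1.860
Fold change = 2^(−1.860) = 0.2755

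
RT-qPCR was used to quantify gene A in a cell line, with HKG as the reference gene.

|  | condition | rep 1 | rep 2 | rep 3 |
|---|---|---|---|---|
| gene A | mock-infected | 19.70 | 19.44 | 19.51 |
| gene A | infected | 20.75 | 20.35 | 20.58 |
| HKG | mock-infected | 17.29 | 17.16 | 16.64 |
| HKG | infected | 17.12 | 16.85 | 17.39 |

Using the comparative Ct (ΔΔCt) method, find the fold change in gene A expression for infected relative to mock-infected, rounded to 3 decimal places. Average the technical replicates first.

Mean Ct: gene A mock-infected 19.550; gene A infected 20.560; HKG mock-infected 17.030; HKG infected 17.120
ΔCt(mock-infected) = 19.550 − 17.030 = 2.520
ΔCt(infected) = 20.560 − 17.120 = 3.440
ΔΔCt = 3.440 − 2.520 = 0.920
Fold change = 2^(−0.920) = 0.5285

0.529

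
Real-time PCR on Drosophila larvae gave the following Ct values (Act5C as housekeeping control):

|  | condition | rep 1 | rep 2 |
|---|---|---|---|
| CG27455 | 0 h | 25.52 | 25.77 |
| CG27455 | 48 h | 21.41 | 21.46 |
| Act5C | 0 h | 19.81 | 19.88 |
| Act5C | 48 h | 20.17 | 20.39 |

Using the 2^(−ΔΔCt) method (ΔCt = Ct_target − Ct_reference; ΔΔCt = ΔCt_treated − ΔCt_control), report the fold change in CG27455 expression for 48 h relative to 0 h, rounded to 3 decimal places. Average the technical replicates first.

25.020

Mean Ct: CG27455 0 h 25.645; CG27455 48 h 21.435; Act5C 0 h 19.845; Act5C 48 h 20.280
ΔCt(0 h) = 25.645 − 19.845 = 5.800
ΔCt(48 h) = 21.435 − 20.280 = 1.155
ΔΔCt = 1.155 − 5.800 = -4.645
Fold change = 2^(−(-4.645)) = 2^4.645 = 25.0198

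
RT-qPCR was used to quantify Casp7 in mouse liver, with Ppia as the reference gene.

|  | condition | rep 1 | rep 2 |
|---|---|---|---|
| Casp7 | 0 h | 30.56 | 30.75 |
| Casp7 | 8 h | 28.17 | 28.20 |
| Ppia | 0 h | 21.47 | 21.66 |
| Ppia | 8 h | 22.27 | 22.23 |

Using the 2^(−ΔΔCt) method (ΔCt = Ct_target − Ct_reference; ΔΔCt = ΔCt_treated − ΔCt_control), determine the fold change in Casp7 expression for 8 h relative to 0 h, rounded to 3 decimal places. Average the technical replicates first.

8.907

Mean Ct: Casp7 0 h 30.655; Casp7 8 h 28.185; Ppia 0 h 21.565; Ppia 8 h 22.250
ΔCt(0 h) = 30.655 − 21.565 = 9.090
ΔCt(8 h) = 28.185 − 22.250 = 5.935
ΔΔCt = 5.935 − 9.090 = -3.155
Fold change = 2^(−(-3.155)) = 2^3.155 = 8.9074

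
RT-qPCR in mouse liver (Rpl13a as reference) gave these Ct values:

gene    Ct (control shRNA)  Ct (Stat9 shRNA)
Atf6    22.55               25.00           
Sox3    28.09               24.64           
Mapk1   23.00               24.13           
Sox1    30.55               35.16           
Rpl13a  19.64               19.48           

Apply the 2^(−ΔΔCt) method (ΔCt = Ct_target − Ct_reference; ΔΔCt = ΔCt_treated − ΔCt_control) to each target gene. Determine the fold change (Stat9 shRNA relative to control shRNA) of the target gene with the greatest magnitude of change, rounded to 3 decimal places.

0.037

Atf6: ΔΔCt = (25.00−19.48) − (22.55−19.64) = 5.52 − 2.91 = 2.61; fold change = 2^-2.61 = 0.164
Sox3: ΔΔCt = (24.64−19.48) − (28.09−19.64) = 5.16 − 8.45 = -3.29; fold change = 2^3.29 = 9.781
Mapk1: ΔΔCt = (24.13−19.48) − (23.00−19.64) = 4.65 − 3.36 = 1.29; fold change = 2^-1.29 = 0.409
Sox1: ΔΔCt = (35.16−19.48) − (30.55−19.64) = 15.68 − 10.91 = 4.77; fold change = 2^-4.77 = 0.037
Sox1 has the largest |ΔΔCt| = 4.77.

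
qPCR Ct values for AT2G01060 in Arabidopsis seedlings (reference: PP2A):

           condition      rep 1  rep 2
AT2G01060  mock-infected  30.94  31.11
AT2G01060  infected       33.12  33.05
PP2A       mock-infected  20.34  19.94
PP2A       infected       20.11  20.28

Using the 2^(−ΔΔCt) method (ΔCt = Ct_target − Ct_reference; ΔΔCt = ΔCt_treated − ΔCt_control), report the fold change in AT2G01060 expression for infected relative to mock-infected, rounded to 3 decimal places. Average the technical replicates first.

0.249

Mean Ct: AT2G01060 mock-infected 31.025; AT2G01060 infected 33.085; PP2A mock-infected 20.140; PP2A infected 20.195
ΔCt(mock-infected) = 31.025 − 20.140 = 10.885
ΔCt(infected) = 33.085 − 20.195 = 12.890
ΔΔCt = 12.890 − 10.885 = 2.005
Fold change = 2^(−2.005) = 0.2491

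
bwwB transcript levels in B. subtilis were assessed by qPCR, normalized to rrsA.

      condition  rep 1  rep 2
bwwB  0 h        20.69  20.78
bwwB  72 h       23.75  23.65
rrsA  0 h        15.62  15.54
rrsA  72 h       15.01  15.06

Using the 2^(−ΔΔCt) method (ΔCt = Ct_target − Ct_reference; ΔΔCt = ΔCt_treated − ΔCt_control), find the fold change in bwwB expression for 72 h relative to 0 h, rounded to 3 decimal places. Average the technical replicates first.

Mean Ct: bwwB 0 h 20.735; bwwB 72 h 23.700; rrsA 0 h 15.580; rrsA 72 h 15.035
ΔCt(0 h) = 20.735 − 15.580 = 5.155
ΔCt(72 h) = 23.700 − 15.035 = 8.665
ΔΔCt = 8.665 − 5.155 = 3.510
Fold change = 2^(−3.510) = 0.0878

0.088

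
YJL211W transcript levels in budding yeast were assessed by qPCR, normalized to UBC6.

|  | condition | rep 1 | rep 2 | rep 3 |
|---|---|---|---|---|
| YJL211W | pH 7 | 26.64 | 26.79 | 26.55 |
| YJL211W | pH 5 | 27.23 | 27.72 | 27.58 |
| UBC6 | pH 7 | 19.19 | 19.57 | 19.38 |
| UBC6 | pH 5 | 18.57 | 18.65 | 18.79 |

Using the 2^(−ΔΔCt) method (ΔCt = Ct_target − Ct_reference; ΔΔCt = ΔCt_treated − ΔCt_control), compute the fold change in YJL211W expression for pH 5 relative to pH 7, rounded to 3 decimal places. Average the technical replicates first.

Mean Ct: YJL211W pH 7 26.660; YJL211W pH 5 27.510; UBC6 pH 7 19.380; UBC6 pH 5 18.670
ΔCt(pH 7) = 26.660 − 19.380 = 7.280
ΔCt(pH 5) = 27.510 − 18.670 = 8.840
ΔΔCt = 8.840 − 7.280 = 1.560
Fold change = 2^(−1.560) = 0.3392

0.339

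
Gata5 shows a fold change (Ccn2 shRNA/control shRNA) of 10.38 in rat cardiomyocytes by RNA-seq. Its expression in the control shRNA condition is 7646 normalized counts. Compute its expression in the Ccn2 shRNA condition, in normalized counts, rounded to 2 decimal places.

79365.48

Ccn2 shRNA expression = 7646 × 10.38 = 79365.48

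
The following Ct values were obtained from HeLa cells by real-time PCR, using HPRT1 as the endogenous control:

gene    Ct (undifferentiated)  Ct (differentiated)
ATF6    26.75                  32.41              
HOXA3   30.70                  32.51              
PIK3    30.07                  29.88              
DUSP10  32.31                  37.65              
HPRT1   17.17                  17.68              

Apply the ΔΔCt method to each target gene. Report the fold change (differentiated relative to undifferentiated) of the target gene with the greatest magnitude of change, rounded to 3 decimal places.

ATF6: ΔΔCt = (32.41−17.68) − (26.75−17.17) = 14.73 − 9.58 = 5.15; fold change = 2^-5.15 = 0.028
HOXA3: ΔΔCt = (32.51−17.68) − (30.70−17.17) = 14.83 − 13.53 = 1.30; fold change = 2^-1.30 = 0.406
PIK3: ΔΔCt = (29.88−17.68) − (30.07−17.17) = 12.20 − 12.90 = -0.70; fold change = 2^0.70 = 1.625
DUSP10: ΔΔCt = (37.65−17.68) − (32.31−17.17) = 19.97 − 15.14 = 4.83; fold change = 2^-4.83 = 0.035
ATF6 has the largest |ΔΔCt| = 5.15.

0.028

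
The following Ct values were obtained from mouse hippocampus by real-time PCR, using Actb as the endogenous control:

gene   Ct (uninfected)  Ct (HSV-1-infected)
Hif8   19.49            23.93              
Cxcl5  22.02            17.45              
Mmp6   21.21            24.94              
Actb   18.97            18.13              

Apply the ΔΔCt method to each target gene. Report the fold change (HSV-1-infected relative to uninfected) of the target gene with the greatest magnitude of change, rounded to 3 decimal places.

Hif8: ΔΔCt = (23.93−18.13) − (19.49−18.97) = 5.80 − 0.52 = 5.28; fold change = 2^-5.28 = 0.026
Cxcl5: ΔΔCt = (17.45−18.13) − (22.02−18.97) = -0.68 − 3.05 = -3.73; fold change = 2^3.73 = 13.269
Mmp6: ΔΔCt = (24.94−18.13) − (21.21−18.97) = 6.81 − 2.24 = 4.57; fold change = 2^-4.57 = 0.042
Hif8 has the largest |ΔΔCt| = 5.28.

0.026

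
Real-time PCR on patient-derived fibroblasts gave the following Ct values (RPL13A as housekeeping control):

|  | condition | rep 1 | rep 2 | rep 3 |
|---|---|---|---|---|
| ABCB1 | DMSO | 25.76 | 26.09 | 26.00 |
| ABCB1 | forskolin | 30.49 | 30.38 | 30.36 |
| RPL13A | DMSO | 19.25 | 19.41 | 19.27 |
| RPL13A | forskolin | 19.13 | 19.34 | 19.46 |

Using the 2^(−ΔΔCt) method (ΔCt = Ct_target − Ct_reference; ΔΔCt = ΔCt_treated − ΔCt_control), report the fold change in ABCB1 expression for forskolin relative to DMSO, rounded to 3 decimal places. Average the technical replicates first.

0.045

Mean Ct: ABCB1 DMSO 25.950; ABCB1 forskolin 30.410; RPL13A DMSO 19.310; RPL13A forskolin 19.310
ΔCt(DMSO) = 25.950 − 19.310 = 6.640
ΔCt(forskolin) = 30.410 − 19.310 = 11.100
ΔΔCt = 11.100 − 6.640 = 4.460
Fold change = 2^(−4.460) = 0.0454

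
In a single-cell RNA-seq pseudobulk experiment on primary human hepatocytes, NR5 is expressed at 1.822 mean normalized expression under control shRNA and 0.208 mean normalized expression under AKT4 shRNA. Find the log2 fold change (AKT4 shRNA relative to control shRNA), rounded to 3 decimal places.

Fold change = 0.208 / 1.822 = 0.1142
log2(0.1142) = -3.1309

-3.131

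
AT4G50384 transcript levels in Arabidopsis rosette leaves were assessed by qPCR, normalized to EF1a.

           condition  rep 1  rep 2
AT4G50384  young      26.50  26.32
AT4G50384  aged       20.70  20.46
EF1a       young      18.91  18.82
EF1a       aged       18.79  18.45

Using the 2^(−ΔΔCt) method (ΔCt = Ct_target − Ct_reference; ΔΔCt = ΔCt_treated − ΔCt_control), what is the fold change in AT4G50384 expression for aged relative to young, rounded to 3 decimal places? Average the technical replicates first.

48.001

Mean Ct: AT4G50384 young 26.410; AT4G50384 aged 20.580; EF1a young 18.865; EF1a aged 18.620
ΔCt(young) = 26.410 − 18.865 = 7.545
ΔCt(aged) = 20.580 − 18.620 = 1.960
ΔΔCt = 1.960 − 7.545 = -5.585
Fold change = 2^(−(-5.585)) = 2^5.585 = 48.0012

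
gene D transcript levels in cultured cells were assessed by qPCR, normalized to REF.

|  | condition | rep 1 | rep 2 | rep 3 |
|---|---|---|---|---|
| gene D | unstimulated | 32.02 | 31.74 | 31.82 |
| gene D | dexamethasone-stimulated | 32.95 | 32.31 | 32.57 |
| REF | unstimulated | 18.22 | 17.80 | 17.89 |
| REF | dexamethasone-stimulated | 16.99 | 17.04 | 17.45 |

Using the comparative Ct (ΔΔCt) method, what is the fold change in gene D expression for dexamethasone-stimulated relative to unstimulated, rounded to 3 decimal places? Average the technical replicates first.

Mean Ct: gene D unstimulated 31.860; gene D dexamethasone-stimulated 32.610; REF unstimulated 17.970; REF dexamethasone-stimulated 17.160
ΔCt(unstimulated) = 31.860 − 17.970 = 13.890
ΔCt(dexamethasone-stimulated) = 32.610 − 17.160 = 15.450
ΔΔCt = 15.450 − 13.890 = 1.560
Fold change = 2^(−1.560) = 0.3392

0.339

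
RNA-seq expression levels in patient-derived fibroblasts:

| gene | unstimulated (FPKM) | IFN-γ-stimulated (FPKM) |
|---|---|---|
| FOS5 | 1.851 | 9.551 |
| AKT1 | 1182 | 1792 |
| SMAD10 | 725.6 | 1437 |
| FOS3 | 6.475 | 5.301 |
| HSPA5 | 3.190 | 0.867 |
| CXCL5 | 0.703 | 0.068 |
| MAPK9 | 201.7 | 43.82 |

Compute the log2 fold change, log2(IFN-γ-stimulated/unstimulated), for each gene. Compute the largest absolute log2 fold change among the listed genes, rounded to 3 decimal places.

log2(9.551/1.851) = 2.367  (FOS5)
log2(1792/1182) = 0.600  (AKT1)
log2(1437/725.6) = 0.986  (SMAD10)
log2(5.301/6.475) = -0.289  (FOS3)
log2(0.867/3.190) = -1.879  (HSPA5)
log2(0.068/0.703) = -3.370  (CXCL5)
log2(43.82/201.7) = -2.203  (MAPK9)
The largest magnitude belongs to CXCL5.

3.370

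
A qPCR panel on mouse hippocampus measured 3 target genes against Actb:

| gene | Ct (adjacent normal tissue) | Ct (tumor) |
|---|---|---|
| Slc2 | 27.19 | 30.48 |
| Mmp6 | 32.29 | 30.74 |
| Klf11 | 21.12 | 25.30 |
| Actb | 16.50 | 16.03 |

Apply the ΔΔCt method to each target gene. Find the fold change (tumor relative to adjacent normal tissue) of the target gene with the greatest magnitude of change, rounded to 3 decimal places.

Slc2: ΔΔCt = (30.48−16.03) − (27.19−16.50) = 14.45 − 10.69 = 3.76; fold change = 2^-3.76 = 0.074
Mmp6: ΔΔCt = (30.74−16.03) − (32.29−16.50) = 14.71 − 15.79 = -1.08; fold change = 2^1.08 = 2.114
Klf11: ΔΔCt = (25.30−16.03) − (21.12−16.50) = 9.27 − 4.62 = 4.65; fold change = 2^-4.65 = 0.040
Klf11 has the largest |ΔΔCt| = 4.65.

0.040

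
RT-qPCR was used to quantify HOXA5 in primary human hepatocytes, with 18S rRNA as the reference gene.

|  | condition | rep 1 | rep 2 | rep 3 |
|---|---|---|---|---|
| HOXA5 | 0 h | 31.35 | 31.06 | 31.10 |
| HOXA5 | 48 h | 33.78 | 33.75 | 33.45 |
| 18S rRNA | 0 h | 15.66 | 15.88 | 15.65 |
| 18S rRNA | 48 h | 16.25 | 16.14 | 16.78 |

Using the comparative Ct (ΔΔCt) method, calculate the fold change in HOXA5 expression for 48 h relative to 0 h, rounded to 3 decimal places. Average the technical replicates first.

0.281

Mean Ct: HOXA5 0 h 31.170; HOXA5 48 h 33.660; 18S rRNA 0 h 15.730; 18S rRNA 48 h 16.390
ΔCt(0 h) = 31.170 − 15.730 = 15.440
ΔCt(48 h) = 33.660 − 16.390 = 17.270
ΔΔCt = 17.270 − 15.440 = 1.830
Fold change = 2^(−1.830) = 0.2813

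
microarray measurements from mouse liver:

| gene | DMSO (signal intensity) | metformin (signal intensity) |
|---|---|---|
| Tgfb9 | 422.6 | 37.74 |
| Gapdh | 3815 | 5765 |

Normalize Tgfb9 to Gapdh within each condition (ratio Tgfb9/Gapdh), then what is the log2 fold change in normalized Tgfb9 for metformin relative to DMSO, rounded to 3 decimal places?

Tgfb9/Gapdh (DMSO) = 422.6 / 3815 = 0.11077
Tgfb9/Gapdh (metformin) = 37.74 / 5765 = 0.0065464
Fold change = 0.0065464 / 0.11077 = 0.0591
log2(0.0591) = -4.0808

-4.081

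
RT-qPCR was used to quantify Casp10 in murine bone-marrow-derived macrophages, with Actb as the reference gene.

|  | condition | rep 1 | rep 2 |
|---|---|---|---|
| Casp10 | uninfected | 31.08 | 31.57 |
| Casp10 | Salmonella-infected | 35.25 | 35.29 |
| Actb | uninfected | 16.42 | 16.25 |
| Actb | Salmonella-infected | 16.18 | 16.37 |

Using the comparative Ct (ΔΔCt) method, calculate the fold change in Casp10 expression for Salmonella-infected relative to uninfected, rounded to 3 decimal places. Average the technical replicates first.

0.062

Mean Ct: Casp10 uninfected 31.325; Casp10 Salmonella-infected 35.270; Actb uninfected 16.335; Actb Salmonella-infected 16.275
ΔCt(uninfected) = 31.325 − 16.335 = 14.990
ΔCt(Salmonella-infected) = 35.270 − 16.275 = 18.995
ΔΔCt = 18.995 − 14.990 = 4.005
Fold change = 2^(−4.005) = 0.0623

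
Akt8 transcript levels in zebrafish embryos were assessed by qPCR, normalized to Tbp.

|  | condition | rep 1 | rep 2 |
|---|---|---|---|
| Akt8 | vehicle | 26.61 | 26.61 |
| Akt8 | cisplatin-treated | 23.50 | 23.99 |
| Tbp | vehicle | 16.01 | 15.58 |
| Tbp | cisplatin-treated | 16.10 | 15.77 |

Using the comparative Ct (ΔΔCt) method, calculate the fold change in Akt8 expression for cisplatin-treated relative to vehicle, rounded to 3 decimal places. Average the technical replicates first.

Mean Ct: Akt8 vehicle 26.610; Akt8 cisplatin-treated 23.745; Tbp vehicle 15.795; Tbp cisplatin-treated 15.935
ΔCt(vehicle) = 26.610 − 15.795 = 10.815
ΔCt(cisplatin-treated) = 23.745 − 15.935 = 7.810
ΔΔCt = 7.810 − 10.815 = -3.005
Fold change = 2^(−(-3.005)) = 2^3.005 = 8.0278

8.028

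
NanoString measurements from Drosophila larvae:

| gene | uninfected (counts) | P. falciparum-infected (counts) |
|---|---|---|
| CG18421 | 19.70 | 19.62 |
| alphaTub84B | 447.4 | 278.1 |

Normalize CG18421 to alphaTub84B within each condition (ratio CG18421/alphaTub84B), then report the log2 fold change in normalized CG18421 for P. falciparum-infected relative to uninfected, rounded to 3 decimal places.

0.680

CG18421/alphaTub84B (uninfected) = 19.70 / 447.4 = 0.044032
CG18421/alphaTub84B (P. falciparum-infected) = 19.62 / 278.1 = 0.07055
Fold change = 0.07055 / 0.044032 = 1.6022
log2(1.6022) = 0.6801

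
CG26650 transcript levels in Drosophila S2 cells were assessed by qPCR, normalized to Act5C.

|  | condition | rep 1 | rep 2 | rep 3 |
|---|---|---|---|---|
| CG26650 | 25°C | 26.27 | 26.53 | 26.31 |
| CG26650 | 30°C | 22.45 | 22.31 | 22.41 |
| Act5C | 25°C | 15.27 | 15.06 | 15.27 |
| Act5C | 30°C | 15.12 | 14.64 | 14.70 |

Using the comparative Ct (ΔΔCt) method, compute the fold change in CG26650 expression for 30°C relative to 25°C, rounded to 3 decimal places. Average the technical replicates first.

12.126

Mean Ct: CG26650 25°C 26.370; CG26650 30°C 22.390; Act5C 25°C 15.200; Act5C 30°C 14.820
ΔCt(25°C) = 26.370 − 15.200 = 11.170
ΔCt(30°C) = 22.390 − 14.820 = 7.570
ΔΔCt = 7.570 − 11.170 = -3.600
Fold change = 2^(−(-3.600)) = 2^3.600 = 12.1257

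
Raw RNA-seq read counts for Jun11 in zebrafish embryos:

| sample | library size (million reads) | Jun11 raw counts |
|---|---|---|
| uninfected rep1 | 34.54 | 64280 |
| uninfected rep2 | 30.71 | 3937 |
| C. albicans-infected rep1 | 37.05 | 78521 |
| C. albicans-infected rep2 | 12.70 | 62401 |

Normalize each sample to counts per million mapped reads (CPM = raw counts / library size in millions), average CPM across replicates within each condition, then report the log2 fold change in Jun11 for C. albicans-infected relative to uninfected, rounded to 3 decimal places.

CPM(uninfected rep1) = 64280 / 34.54 = 1861.0307
CPM(uninfected rep2) = 3937 / 30.71 = 128.1993
CPM(C. albicans-infected rep1) = 78521 / 37.05 = 2119.3252
CPM(C. albicans-infected rep2) = 62401 / 12.70 = 4913.4646
mean CPM(uninfected) = 994.6150; mean CPM(C. albicans-infected) = 3516.3949
Fold change = 3516.3949 / 994.6150 = 3.53543
log2(3.53543) = 1.8219

1.822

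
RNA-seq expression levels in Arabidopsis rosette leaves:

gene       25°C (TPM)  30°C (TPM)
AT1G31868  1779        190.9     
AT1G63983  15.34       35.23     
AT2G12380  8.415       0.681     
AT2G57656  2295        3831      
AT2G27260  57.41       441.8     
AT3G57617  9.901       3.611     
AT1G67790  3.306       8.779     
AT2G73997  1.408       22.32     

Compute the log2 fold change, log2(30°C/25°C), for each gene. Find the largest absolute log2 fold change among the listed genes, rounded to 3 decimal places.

log2(190.9/1779) = -3.220  (AT1G31868)
log2(35.23/15.34) = 1.200  (AT1G63983)
log2(0.681/8.415) = -3.627  (AT2G12380)
log2(3831/2295) = 0.739  (AT2G57656)
log2(441.8/57.41) = 2.944  (AT2G27260)
log2(3.611/9.901) = -1.455  (AT3G57617)
log2(8.779/3.306) = 1.409  (AT1G67790)
log2(22.32/1.408) = 3.987  (AT2G73997)
The largest magnitude belongs to AT2G73997.

3.987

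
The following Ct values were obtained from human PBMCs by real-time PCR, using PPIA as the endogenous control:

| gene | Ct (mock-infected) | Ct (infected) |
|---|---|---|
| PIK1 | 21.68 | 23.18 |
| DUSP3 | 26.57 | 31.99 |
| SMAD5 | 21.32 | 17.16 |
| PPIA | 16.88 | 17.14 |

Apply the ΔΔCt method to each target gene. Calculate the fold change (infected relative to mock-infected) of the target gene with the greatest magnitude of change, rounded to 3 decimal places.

0.028

PIK1: ΔΔCt = (23.18−17.14) − (21.68−16.88) = 6.04 − 4.80 = 1.24; fold change = 2^-1.24 = 0.423
DUSP3: ΔΔCt = (31.99−17.14) − (26.57−16.88) = 14.85 − 9.69 = 5.16; fold change = 2^-5.16 = 0.028
SMAD5: ΔΔCt = (17.16−17.14) − (21.32−16.88) = 0.02 − 4.44 = -4.42; fold change = 2^4.42 = 21.407
DUSP3 has the largest |ΔΔCt| = 5.16.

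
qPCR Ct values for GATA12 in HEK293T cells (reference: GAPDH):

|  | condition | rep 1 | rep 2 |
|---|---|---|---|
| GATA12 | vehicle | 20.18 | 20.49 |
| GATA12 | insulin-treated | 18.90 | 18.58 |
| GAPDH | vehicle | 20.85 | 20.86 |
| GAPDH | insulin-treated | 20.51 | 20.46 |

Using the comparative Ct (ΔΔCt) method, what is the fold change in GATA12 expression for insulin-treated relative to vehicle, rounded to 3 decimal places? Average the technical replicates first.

2.338

Mean Ct: GATA12 vehicle 20.335; GATA12 insulin-treated 18.740; GAPDH vehicle 20.855; GAPDH insulin-treated 20.485
ΔCt(vehicle) = 20.335 − 20.855 = -0.520
ΔCt(insulin-treated) = 18.740 − 20.485 = -1.745
ΔΔCt = -1.745 − (-0.520) = -1.225
Fold change = 2^(−(-1.225)) = 2^1.225 = 2.3376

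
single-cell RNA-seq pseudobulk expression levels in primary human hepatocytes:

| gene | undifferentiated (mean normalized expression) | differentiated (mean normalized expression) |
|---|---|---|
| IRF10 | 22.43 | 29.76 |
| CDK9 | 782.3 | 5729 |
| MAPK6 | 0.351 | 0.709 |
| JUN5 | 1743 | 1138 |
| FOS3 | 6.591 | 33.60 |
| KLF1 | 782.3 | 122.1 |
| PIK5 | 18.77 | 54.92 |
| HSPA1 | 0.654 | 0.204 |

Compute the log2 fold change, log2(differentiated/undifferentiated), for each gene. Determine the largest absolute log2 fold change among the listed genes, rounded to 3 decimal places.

log2(29.76/22.43) = 0.408  (IRF10)
log2(5729/782.3) = 2.872  (CDK9)
log2(0.709/0.351) = 1.014  (MAPK6)
log2(1138/1743) = -0.615  (JUN5)
log2(33.60/6.591) = 2.350  (FOS3)
log2(122.1/782.3) = -2.680  (KLF1)
log2(54.92/18.77) = 1.549  (PIK5)
log2(0.204/0.654) = -1.681  (HSPA1)
The largest magnitude belongs to CDK9.

2.872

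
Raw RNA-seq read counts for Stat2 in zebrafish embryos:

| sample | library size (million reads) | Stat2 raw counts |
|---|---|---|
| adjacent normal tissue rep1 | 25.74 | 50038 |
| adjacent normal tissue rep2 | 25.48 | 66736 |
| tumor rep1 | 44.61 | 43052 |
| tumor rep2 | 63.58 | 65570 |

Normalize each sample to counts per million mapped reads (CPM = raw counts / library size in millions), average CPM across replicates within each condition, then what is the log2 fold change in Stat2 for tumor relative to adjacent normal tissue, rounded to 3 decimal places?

CPM(adjacent normal tissue rep1) = 50038 / 25.74 = 1943.9782
CPM(adjacent normal tissue rep2) = 66736 / 25.48 = 2619.1523
CPM(tumor rep1) = 43052 / 44.61 = 965.0751
CPM(tumor rep2) = 65570 / 63.58 = 1031.2992
mean CPM(adjacent normal tissue) = 2281.5653; mean CPM(tumor) = 998.1871
Fold change = 998.1871 / 2281.5653 = 0.43750
log2(0.43750) = -1.1926

-1.193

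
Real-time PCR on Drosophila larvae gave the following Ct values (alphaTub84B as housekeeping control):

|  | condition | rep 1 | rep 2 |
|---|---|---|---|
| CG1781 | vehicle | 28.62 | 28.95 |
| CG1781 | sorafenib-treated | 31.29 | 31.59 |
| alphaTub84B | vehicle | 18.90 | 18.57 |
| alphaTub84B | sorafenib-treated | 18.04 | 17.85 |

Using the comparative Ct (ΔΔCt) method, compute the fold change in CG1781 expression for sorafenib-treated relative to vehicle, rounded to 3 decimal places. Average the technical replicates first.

Mean Ct: CG1781 vehicle 28.785; CG1781 sorafenib-treated 31.440; alphaTub84B vehicle 18.735; alphaTub84B sorafenib-treated 17.945
ΔCt(vehicle) = 28.785 − 18.735 = 10.050
ΔCt(sorafenib-treated) = 31.440 − 17.945 = 13.495
ΔΔCt = 13.495 − 10.050 = 3.445
Fold change = 2^(−3.445) = 0.0918

0.092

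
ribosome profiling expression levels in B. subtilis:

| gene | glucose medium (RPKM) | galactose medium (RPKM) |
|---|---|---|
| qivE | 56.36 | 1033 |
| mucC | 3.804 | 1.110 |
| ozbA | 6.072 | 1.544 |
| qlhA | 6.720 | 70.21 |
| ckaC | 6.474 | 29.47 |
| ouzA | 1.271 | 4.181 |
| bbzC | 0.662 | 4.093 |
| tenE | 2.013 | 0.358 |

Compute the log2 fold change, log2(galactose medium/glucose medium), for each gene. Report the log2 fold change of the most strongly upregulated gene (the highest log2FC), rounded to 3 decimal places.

log2(1033/56.36) = 4.196  (qivE)
log2(1.110/3.804) = -1.777  (mucC)
log2(1.544/6.072) = -1.975  (ozbA)
log2(70.21/6.720) = 3.385  (qlhA)
log2(29.47/6.474) = 2.187  (ckaC)
log2(4.181/1.271) = 1.718  (ouzA)
log2(4.093/0.662) = 2.628  (bbzC)
log2(0.358/2.013) = -2.491  (tenE)
qivE is most strongly upregulated.

4.196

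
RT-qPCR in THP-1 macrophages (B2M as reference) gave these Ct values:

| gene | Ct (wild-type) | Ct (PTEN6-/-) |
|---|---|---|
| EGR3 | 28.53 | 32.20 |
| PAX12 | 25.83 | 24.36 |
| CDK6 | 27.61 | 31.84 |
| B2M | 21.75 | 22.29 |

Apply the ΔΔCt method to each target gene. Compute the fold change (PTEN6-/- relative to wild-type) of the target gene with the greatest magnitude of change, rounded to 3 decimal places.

EGR3: ΔΔCt = (32.20−22.29) − (28.53−21.75) = 9.91 − 6.78 = 3.13; fold change = 2^-3.13 = 0.114
PAX12: ΔΔCt = (24.36−22.29) − (25.83−21.75) = 2.07 − 4.08 = -2.01; fold change = 2^2.01 = 4.028
CDK6: ΔΔCt = (31.84−22.29) − (27.61−21.75) = 9.55 − 5.86 = 3.69; fold change = 2^-3.69 = 0.077
CDK6 has the largest |ΔΔCt| = 3.69.

0.077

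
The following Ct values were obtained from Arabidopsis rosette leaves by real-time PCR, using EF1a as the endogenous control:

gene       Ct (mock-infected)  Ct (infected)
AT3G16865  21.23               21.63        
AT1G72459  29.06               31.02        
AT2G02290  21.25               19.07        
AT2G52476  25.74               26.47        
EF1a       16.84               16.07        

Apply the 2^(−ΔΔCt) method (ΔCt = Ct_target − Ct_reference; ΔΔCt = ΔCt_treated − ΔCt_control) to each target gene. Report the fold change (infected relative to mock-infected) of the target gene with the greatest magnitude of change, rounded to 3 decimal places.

AT3G16865: ΔΔCt = (21.63−16.07) − (21.23−16.84) = 5.56 − 4.39 = 1.17; fold change = 2^-1.17 = 0.444
AT1G72459: ΔΔCt = (31.02−16.07) − (29.06−16.84) = 14.95 − 12.22 = 2.73; fold change = 2^-2.73 = 0.151
AT2G02290: ΔΔCt = (19.07−16.07) − (21.25−16.84) = 3.00 − 4.41 = -1.41; fold change = 2^1.41 = 2.657
AT2G52476: ΔΔCt = (26.47−16.07) − (25.74−16.84) = 10.40 − 8.90 = 1.50; fold change = 2^-1.50 = 0.354
AT1G72459 has the largest |ΔΔCt| = 2.73.

0.151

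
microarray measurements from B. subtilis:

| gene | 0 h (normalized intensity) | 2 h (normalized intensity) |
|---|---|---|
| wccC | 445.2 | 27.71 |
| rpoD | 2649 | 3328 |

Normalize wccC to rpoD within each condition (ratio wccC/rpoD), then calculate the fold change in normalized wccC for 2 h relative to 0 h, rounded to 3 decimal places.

wccC/rpoD (0 h) = 445.2 / 2649 = 0.16806
wccC/rpoD (2 h) = 27.71 / 3328 = 0.0083263
Fold change = 0.0083263 / 0.16806 = 0.0495

0.050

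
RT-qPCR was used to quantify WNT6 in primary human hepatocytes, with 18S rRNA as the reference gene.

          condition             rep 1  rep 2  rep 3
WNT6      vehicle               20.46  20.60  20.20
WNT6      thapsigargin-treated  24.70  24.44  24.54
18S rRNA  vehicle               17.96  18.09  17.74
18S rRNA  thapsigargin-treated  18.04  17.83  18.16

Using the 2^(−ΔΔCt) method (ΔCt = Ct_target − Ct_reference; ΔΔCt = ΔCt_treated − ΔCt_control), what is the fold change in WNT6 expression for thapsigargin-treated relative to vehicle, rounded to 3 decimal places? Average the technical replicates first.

0.060

Mean Ct: WNT6 vehicle 20.420; WNT6 thapsigargin-treated 24.560; 18S rRNA vehicle 17.930; 18S rRNA thapsigargin-treated 18.010
ΔCt(vehicle) = 20.420 − 17.930 = 2.490
ΔCt(thapsigargin-treated) = 24.560 − 18.010 = 6.550
ΔΔCt = 6.550 − 2.490 = 4.060
Fold change = 2^(−4.060) = 0.0600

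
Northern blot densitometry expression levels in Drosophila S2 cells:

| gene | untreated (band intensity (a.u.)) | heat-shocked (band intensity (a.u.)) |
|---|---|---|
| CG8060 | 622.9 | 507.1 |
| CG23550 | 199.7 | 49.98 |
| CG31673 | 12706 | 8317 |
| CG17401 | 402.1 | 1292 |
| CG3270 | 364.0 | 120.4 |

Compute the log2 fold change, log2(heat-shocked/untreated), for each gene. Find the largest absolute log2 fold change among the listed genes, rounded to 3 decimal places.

1.998

log2(507.1/622.9) = -0.297  (CG8060)
log2(49.98/199.7) = -1.998  (CG23550)
log2(8317/12706) = -0.611  (CG31673)
log2(1292/402.1) = 1.684  (CG17401)
log2(120.4/364.0) = -1.596  (CG3270)
The largest magnitude belongs to CG23550.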